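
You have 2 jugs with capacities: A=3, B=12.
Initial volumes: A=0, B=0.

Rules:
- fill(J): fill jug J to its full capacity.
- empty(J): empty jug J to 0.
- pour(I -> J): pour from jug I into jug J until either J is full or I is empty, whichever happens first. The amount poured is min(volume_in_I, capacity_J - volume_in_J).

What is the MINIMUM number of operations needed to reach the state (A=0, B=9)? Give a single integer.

Answer: 3

Derivation:
BFS from (A=0, B=0). One shortest path:
  1. fill(B) -> (A=0 B=12)
  2. pour(B -> A) -> (A=3 B=9)
  3. empty(A) -> (A=0 B=9)
Reached target in 3 moves.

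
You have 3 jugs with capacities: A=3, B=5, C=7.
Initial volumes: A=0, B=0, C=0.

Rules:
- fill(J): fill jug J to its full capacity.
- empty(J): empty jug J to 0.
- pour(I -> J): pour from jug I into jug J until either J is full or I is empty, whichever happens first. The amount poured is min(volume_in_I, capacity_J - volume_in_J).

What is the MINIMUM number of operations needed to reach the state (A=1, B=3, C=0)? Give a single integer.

Answer: 6

Derivation:
BFS from (A=0, B=0, C=0). One shortest path:
  1. fill(C) -> (A=0 B=0 C=7)
  2. pour(C -> A) -> (A=3 B=0 C=4)
  3. empty(A) -> (A=0 B=0 C=4)
  4. pour(C -> A) -> (A=3 B=0 C=1)
  5. pour(A -> B) -> (A=0 B=3 C=1)
  6. pour(C -> A) -> (A=1 B=3 C=0)
Reached target in 6 moves.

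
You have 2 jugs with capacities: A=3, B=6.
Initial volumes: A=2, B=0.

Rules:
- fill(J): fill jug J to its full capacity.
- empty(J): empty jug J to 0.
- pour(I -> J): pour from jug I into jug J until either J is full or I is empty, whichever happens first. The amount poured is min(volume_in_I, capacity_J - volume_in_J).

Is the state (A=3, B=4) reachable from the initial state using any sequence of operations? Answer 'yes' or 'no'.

Answer: no

Derivation:
BFS explored all 12 reachable states.
Reachable set includes: (0,0), (0,2), (0,3), (0,5), (0,6), (2,0), (2,6), (3,0), (3,2), (3,3), (3,5), (3,6)
Target (A=3, B=4) not in reachable set → no.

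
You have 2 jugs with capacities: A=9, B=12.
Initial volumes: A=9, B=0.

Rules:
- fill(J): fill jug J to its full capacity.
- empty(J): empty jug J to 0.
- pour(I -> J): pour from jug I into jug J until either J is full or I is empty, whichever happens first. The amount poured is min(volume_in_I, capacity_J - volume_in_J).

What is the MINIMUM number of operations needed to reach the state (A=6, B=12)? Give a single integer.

BFS from (A=9, B=0). One shortest path:
  1. pour(A -> B) -> (A=0 B=9)
  2. fill(A) -> (A=9 B=9)
  3. pour(A -> B) -> (A=6 B=12)
Reached target in 3 moves.

Answer: 3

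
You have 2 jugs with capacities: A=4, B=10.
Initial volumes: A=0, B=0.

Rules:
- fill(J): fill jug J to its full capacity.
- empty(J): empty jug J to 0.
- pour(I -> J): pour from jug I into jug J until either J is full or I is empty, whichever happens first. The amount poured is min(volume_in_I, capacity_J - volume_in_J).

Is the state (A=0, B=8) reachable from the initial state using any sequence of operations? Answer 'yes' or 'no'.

BFS from (A=0, B=0):
  1. fill(A) -> (A=4 B=0)
  2. pour(A -> B) -> (A=0 B=4)
  3. fill(A) -> (A=4 B=4)
  4. pour(A -> B) -> (A=0 B=8)
Target reached → yes.

Answer: yes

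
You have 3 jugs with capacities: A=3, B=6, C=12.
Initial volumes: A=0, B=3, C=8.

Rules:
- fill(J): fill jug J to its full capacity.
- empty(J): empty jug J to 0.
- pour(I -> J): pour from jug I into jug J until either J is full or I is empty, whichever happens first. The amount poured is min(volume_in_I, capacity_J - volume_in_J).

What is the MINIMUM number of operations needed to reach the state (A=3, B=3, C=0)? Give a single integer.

BFS from (A=0, B=3, C=8). One shortest path:
  1. fill(A) -> (A=3 B=3 C=8)
  2. empty(C) -> (A=3 B=3 C=0)
Reached target in 2 moves.

Answer: 2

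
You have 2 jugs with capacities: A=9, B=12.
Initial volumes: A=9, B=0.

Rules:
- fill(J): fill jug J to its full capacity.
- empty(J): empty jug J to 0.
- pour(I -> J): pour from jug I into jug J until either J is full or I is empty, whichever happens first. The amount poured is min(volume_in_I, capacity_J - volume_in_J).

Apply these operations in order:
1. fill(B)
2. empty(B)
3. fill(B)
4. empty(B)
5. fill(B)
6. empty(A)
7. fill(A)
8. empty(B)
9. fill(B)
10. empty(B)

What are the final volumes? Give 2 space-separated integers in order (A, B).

Step 1: fill(B) -> (A=9 B=12)
Step 2: empty(B) -> (A=9 B=0)
Step 3: fill(B) -> (A=9 B=12)
Step 4: empty(B) -> (A=9 B=0)
Step 5: fill(B) -> (A=9 B=12)
Step 6: empty(A) -> (A=0 B=12)
Step 7: fill(A) -> (A=9 B=12)
Step 8: empty(B) -> (A=9 B=0)
Step 9: fill(B) -> (A=9 B=12)
Step 10: empty(B) -> (A=9 B=0)

Answer: 9 0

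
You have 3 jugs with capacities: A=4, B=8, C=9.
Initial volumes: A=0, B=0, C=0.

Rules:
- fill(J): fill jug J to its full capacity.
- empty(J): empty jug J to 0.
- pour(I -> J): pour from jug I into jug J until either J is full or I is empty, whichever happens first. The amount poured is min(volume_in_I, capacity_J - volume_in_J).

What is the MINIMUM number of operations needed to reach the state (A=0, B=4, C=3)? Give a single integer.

BFS from (A=0, B=0, C=0). One shortest path:
  1. fill(B) -> (A=0 B=8 C=0)
  2. pour(B -> C) -> (A=0 B=0 C=8)
  3. fill(B) -> (A=0 B=8 C=8)
  4. pour(B -> A) -> (A=4 B=4 C=8)
  5. pour(A -> C) -> (A=3 B=4 C=9)
  6. empty(C) -> (A=3 B=4 C=0)
  7. pour(A -> C) -> (A=0 B=4 C=3)
Reached target in 7 moves.

Answer: 7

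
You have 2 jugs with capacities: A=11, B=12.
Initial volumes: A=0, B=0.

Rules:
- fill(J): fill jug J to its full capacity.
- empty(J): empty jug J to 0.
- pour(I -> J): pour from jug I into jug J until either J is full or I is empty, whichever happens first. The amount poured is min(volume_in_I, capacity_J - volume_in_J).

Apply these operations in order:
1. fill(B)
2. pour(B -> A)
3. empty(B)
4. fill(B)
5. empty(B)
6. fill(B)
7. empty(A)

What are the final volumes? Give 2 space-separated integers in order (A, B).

Answer: 0 12

Derivation:
Step 1: fill(B) -> (A=0 B=12)
Step 2: pour(B -> A) -> (A=11 B=1)
Step 3: empty(B) -> (A=11 B=0)
Step 4: fill(B) -> (A=11 B=12)
Step 5: empty(B) -> (A=11 B=0)
Step 6: fill(B) -> (A=11 B=12)
Step 7: empty(A) -> (A=0 B=12)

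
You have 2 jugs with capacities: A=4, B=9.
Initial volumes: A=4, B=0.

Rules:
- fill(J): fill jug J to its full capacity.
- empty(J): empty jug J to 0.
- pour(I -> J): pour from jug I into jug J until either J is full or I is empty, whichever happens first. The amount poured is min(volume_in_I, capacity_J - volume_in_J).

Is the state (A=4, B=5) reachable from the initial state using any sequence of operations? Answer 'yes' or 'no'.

Answer: yes

Derivation:
BFS from (A=4, B=0):
  1. empty(A) -> (A=0 B=0)
  2. fill(B) -> (A=0 B=9)
  3. pour(B -> A) -> (A=4 B=5)
Target reached → yes.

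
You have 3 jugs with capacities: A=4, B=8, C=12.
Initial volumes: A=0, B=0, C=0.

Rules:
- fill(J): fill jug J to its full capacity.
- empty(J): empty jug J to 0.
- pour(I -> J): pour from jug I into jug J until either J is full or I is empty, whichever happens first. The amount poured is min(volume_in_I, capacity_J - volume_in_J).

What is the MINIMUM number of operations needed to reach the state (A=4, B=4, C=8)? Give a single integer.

Answer: 4

Derivation:
BFS from (A=0, B=0, C=0). One shortest path:
  1. fill(A) -> (A=4 B=0 C=0)
  2. fill(C) -> (A=4 B=0 C=12)
  3. pour(A -> B) -> (A=0 B=4 C=12)
  4. pour(C -> A) -> (A=4 B=4 C=8)
Reached target in 4 moves.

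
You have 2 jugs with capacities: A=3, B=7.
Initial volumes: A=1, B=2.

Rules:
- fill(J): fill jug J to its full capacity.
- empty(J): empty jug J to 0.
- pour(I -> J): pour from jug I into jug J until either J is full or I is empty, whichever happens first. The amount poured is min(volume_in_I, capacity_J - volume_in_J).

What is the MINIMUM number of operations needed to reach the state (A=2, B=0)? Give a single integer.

BFS from (A=1, B=2). One shortest path:
  1. empty(A) -> (A=0 B=2)
  2. pour(B -> A) -> (A=2 B=0)
Reached target in 2 moves.

Answer: 2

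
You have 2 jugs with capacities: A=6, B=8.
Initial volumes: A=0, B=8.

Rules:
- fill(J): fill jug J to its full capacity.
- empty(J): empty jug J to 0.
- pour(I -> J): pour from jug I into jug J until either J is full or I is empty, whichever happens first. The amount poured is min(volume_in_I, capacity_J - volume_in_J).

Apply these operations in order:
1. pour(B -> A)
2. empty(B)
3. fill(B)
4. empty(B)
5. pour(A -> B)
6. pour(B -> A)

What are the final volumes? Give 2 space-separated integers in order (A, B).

Step 1: pour(B -> A) -> (A=6 B=2)
Step 2: empty(B) -> (A=6 B=0)
Step 3: fill(B) -> (A=6 B=8)
Step 4: empty(B) -> (A=6 B=0)
Step 5: pour(A -> B) -> (A=0 B=6)
Step 6: pour(B -> A) -> (A=6 B=0)

Answer: 6 0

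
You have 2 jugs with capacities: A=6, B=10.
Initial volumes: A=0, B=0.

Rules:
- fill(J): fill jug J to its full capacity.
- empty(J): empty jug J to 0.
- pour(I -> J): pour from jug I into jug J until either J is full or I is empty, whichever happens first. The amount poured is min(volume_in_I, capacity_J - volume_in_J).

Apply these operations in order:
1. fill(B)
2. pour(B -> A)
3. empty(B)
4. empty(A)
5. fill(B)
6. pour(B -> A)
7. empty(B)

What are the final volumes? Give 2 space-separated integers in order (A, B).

Answer: 6 0

Derivation:
Step 1: fill(B) -> (A=0 B=10)
Step 2: pour(B -> A) -> (A=6 B=4)
Step 3: empty(B) -> (A=6 B=0)
Step 4: empty(A) -> (A=0 B=0)
Step 5: fill(B) -> (A=0 B=10)
Step 6: pour(B -> A) -> (A=6 B=4)
Step 7: empty(B) -> (A=6 B=0)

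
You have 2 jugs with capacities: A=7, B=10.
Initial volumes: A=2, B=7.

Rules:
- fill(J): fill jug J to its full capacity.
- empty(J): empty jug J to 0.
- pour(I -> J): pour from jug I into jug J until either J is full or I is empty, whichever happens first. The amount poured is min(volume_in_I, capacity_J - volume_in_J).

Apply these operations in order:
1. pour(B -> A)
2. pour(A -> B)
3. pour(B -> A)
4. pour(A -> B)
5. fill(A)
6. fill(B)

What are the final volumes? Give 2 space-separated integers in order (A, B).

Answer: 7 10

Derivation:
Step 1: pour(B -> A) -> (A=7 B=2)
Step 2: pour(A -> B) -> (A=0 B=9)
Step 3: pour(B -> A) -> (A=7 B=2)
Step 4: pour(A -> B) -> (A=0 B=9)
Step 5: fill(A) -> (A=7 B=9)
Step 6: fill(B) -> (A=7 B=10)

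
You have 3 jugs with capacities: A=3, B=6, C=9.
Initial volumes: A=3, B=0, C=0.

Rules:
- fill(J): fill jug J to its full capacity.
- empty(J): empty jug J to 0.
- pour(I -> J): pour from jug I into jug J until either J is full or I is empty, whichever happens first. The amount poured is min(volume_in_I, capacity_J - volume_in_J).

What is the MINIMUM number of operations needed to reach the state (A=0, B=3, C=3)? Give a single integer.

BFS from (A=3, B=0, C=0). One shortest path:
  1. pour(A -> B) -> (A=0 B=3 C=0)
  2. fill(A) -> (A=3 B=3 C=0)
  3. pour(A -> C) -> (A=0 B=3 C=3)
Reached target in 3 moves.

Answer: 3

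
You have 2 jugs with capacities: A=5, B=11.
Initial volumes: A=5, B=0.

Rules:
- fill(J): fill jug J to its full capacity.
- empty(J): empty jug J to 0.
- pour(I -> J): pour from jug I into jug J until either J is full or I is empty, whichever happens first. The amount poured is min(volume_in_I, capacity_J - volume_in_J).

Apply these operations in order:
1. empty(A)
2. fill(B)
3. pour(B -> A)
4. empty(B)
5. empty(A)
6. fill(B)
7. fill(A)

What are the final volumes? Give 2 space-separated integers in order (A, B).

Answer: 5 11

Derivation:
Step 1: empty(A) -> (A=0 B=0)
Step 2: fill(B) -> (A=0 B=11)
Step 3: pour(B -> A) -> (A=5 B=6)
Step 4: empty(B) -> (A=5 B=0)
Step 5: empty(A) -> (A=0 B=0)
Step 6: fill(B) -> (A=0 B=11)
Step 7: fill(A) -> (A=5 B=11)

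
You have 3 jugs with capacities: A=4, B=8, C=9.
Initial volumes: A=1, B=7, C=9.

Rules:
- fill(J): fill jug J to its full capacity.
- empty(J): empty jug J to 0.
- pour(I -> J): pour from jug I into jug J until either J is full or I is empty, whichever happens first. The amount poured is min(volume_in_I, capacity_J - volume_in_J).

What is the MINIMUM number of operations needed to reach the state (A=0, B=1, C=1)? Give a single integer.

Answer: 4

Derivation:
BFS from (A=1, B=7, C=9). One shortest path:
  1. empty(B) -> (A=1 B=0 C=9)
  2. pour(C -> B) -> (A=1 B=8 C=1)
  3. empty(B) -> (A=1 B=0 C=1)
  4. pour(A -> B) -> (A=0 B=1 C=1)
Reached target in 4 moves.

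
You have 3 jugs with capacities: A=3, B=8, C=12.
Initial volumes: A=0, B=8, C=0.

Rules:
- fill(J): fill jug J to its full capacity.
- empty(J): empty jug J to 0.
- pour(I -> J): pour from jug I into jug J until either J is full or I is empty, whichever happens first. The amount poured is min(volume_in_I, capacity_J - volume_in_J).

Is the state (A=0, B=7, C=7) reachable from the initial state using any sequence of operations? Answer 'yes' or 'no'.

BFS from (A=0, B=8, C=0):
  1. fill(A) -> (A=3 B=8 C=0)
  2. pour(A -> C) -> (A=0 B=8 C=3)
  3. fill(A) -> (A=3 B=8 C=3)
  4. pour(B -> C) -> (A=3 B=0 C=11)
  5. pour(A -> C) -> (A=2 B=0 C=12)
  6. pour(C -> B) -> (A=2 B=8 C=4)
  7. pour(B -> A) -> (A=3 B=7 C=4)
  8. pour(A -> C) -> (A=0 B=7 C=7)
Target reached → yes.

Answer: yes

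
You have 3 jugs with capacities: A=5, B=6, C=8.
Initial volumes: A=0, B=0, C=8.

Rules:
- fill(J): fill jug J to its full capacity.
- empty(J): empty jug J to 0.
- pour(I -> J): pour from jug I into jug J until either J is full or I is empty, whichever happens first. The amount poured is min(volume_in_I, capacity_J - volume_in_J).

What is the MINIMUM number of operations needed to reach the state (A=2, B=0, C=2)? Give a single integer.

BFS from (A=0, B=0, C=8). One shortest path:
  1. pour(C -> B) -> (A=0 B=6 C=2)
  2. empty(B) -> (A=0 B=0 C=2)
  3. pour(C -> A) -> (A=2 B=0 C=0)
  4. fill(C) -> (A=2 B=0 C=8)
  5. pour(C -> B) -> (A=2 B=6 C=2)
  6. empty(B) -> (A=2 B=0 C=2)
Reached target in 6 moves.

Answer: 6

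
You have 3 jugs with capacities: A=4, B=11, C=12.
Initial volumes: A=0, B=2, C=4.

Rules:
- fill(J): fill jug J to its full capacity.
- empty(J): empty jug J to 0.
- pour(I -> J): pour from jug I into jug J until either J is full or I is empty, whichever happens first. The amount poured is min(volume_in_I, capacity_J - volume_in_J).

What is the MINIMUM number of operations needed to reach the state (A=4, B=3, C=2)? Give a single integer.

Answer: 6

Derivation:
BFS from (A=0, B=2, C=4). One shortest path:
  1. empty(C) -> (A=0 B=2 C=0)
  2. pour(B -> C) -> (A=0 B=0 C=2)
  3. fill(B) -> (A=0 B=11 C=2)
  4. pour(B -> A) -> (A=4 B=7 C=2)
  5. empty(A) -> (A=0 B=7 C=2)
  6. pour(B -> A) -> (A=4 B=3 C=2)
Reached target in 6 moves.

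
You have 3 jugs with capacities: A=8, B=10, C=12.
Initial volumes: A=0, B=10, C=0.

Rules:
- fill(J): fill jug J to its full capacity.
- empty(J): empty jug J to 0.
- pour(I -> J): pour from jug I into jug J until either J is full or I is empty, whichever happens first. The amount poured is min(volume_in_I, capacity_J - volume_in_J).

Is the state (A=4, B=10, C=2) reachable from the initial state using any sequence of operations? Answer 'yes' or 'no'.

Answer: yes

Derivation:
BFS from (A=0, B=10, C=0):
  1. fill(A) -> (A=8 B=10 C=0)
  2. empty(B) -> (A=8 B=0 C=0)
  3. pour(A -> C) -> (A=0 B=0 C=8)
  4. fill(A) -> (A=8 B=0 C=8)
  5. pour(A -> C) -> (A=4 B=0 C=12)
  6. pour(C -> B) -> (A=4 B=10 C=2)
Target reached → yes.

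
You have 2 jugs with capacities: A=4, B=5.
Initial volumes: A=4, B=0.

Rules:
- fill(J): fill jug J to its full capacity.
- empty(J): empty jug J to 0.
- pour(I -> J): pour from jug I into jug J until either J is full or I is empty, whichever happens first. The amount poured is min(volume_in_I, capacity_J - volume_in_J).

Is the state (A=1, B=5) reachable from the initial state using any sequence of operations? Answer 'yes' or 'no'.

BFS from (A=4, B=0):
  1. empty(A) -> (A=0 B=0)
  2. fill(B) -> (A=0 B=5)
  3. pour(B -> A) -> (A=4 B=1)
  4. empty(A) -> (A=0 B=1)
  5. pour(B -> A) -> (A=1 B=0)
  6. fill(B) -> (A=1 B=5)
Target reached → yes.

Answer: yes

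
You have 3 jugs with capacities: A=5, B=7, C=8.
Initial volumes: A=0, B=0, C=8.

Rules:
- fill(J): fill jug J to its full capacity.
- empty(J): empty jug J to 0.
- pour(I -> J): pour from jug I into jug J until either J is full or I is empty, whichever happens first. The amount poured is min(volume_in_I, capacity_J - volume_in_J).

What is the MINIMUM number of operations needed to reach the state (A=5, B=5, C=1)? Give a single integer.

BFS from (A=0, B=0, C=8). One shortest path:
  1. fill(A) -> (A=5 B=0 C=8)
  2. pour(C -> B) -> (A=5 B=7 C=1)
  3. empty(B) -> (A=5 B=0 C=1)
  4. pour(A -> B) -> (A=0 B=5 C=1)
  5. fill(A) -> (A=5 B=5 C=1)
Reached target in 5 moves.

Answer: 5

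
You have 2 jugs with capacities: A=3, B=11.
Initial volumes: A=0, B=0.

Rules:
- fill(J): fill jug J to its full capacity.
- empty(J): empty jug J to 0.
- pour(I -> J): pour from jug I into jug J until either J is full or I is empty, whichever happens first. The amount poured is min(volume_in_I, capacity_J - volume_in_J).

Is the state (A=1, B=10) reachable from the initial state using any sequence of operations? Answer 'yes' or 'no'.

BFS explored all 28 reachable states.
Reachable set includes: (0,0), (0,1), (0,2), (0,3), (0,4), (0,5), (0,6), (0,7), (0,8), (0,9), (0,10), (0,11) ...
Target (A=1, B=10) not in reachable set → no.

Answer: no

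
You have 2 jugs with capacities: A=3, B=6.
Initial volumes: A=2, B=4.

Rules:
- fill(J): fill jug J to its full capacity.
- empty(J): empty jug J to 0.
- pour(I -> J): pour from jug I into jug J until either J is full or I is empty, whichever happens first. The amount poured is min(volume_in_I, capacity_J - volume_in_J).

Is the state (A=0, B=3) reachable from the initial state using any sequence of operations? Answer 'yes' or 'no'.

Answer: yes

Derivation:
BFS from (A=2, B=4):
  1. pour(B -> A) -> (A=3 B=3)
  2. empty(A) -> (A=0 B=3)
Target reached → yes.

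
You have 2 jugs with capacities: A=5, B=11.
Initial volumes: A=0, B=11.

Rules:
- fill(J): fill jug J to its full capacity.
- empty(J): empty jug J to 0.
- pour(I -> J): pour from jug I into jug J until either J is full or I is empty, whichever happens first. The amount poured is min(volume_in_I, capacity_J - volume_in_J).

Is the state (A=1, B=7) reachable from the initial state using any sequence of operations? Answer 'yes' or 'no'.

Answer: no

Derivation:
BFS explored all 32 reachable states.
Reachable set includes: (0,0), (0,1), (0,2), (0,3), (0,4), (0,5), (0,6), (0,7), (0,8), (0,9), (0,10), (0,11) ...
Target (A=1, B=7) not in reachable set → no.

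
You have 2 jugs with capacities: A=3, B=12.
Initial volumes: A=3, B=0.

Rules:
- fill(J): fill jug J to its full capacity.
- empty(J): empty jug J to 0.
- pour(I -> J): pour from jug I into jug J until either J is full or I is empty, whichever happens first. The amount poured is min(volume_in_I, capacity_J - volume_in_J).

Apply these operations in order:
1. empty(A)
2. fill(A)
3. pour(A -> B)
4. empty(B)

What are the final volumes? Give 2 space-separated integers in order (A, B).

Answer: 0 0

Derivation:
Step 1: empty(A) -> (A=0 B=0)
Step 2: fill(A) -> (A=3 B=0)
Step 3: pour(A -> B) -> (A=0 B=3)
Step 4: empty(B) -> (A=0 B=0)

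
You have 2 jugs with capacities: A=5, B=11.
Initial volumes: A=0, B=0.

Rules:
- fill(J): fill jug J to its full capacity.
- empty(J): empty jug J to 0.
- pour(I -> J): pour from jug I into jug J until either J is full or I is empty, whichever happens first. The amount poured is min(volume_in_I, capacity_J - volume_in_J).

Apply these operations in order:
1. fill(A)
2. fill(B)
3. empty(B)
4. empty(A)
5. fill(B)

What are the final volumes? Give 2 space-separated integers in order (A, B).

Step 1: fill(A) -> (A=5 B=0)
Step 2: fill(B) -> (A=5 B=11)
Step 3: empty(B) -> (A=5 B=0)
Step 4: empty(A) -> (A=0 B=0)
Step 5: fill(B) -> (A=0 B=11)

Answer: 0 11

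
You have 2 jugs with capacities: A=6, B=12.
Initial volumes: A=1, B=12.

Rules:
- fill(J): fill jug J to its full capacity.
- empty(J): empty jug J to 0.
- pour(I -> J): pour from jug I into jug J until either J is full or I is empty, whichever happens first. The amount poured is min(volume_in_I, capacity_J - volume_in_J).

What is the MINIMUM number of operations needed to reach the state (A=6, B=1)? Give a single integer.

Answer: 3

Derivation:
BFS from (A=1, B=12). One shortest path:
  1. empty(B) -> (A=1 B=0)
  2. pour(A -> B) -> (A=0 B=1)
  3. fill(A) -> (A=6 B=1)
Reached target in 3 moves.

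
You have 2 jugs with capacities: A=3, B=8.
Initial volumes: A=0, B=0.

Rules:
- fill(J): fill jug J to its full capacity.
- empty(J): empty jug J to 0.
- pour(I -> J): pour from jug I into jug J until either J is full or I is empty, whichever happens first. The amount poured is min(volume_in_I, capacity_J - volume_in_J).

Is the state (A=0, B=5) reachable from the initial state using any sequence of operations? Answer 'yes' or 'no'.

BFS from (A=0, B=0):
  1. fill(B) -> (A=0 B=8)
  2. pour(B -> A) -> (A=3 B=5)
  3. empty(A) -> (A=0 B=5)
Target reached → yes.

Answer: yes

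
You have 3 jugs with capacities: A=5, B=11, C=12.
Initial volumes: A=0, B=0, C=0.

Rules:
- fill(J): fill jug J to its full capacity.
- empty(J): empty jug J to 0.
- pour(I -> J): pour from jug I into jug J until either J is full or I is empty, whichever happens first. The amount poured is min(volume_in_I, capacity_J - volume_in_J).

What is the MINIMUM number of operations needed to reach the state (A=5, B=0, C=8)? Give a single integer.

Answer: 6

Derivation:
BFS from (A=0, B=0, C=0). One shortest path:
  1. fill(C) -> (A=0 B=0 C=12)
  2. pour(C -> A) -> (A=5 B=0 C=7)
  3. pour(C -> B) -> (A=5 B=7 C=0)
  4. fill(C) -> (A=5 B=7 C=12)
  5. pour(C -> B) -> (A=5 B=11 C=8)
  6. empty(B) -> (A=5 B=0 C=8)
Reached target in 6 moves.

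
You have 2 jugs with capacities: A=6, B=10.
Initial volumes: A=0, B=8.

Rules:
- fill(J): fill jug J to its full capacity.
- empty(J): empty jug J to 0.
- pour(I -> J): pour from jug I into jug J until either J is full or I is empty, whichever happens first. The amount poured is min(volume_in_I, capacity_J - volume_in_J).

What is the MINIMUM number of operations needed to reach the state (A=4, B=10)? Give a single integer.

Answer: 2

Derivation:
BFS from (A=0, B=8). One shortest path:
  1. fill(A) -> (A=6 B=8)
  2. pour(A -> B) -> (A=4 B=10)
Reached target in 2 moves.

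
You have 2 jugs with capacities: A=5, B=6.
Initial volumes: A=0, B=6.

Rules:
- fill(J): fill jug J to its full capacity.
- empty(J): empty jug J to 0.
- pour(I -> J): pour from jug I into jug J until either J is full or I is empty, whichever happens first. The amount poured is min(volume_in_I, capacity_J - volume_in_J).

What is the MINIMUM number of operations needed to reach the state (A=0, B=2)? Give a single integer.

BFS from (A=0, B=6). One shortest path:
  1. pour(B -> A) -> (A=5 B=1)
  2. empty(A) -> (A=0 B=1)
  3. pour(B -> A) -> (A=1 B=0)
  4. fill(B) -> (A=1 B=6)
  5. pour(B -> A) -> (A=5 B=2)
  6. empty(A) -> (A=0 B=2)
Reached target in 6 moves.

Answer: 6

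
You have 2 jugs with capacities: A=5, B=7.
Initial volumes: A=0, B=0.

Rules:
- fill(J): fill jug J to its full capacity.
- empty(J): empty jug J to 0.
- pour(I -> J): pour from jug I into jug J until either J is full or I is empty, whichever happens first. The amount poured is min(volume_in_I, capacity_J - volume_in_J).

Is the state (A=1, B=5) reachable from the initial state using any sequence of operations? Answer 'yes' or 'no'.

Answer: no

Derivation:
BFS explored all 24 reachable states.
Reachable set includes: (0,0), (0,1), (0,2), (0,3), (0,4), (0,5), (0,6), (0,7), (1,0), (1,7), (2,0), (2,7) ...
Target (A=1, B=5) not in reachable set → no.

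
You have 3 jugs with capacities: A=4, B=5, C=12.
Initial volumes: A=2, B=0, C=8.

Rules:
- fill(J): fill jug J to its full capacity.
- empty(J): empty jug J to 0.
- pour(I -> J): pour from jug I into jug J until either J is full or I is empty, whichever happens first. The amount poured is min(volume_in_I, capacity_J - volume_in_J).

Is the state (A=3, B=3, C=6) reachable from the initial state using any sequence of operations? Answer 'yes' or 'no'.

BFS explored all 258 reachable states.
Reachable set includes: (0,0,0), (0,0,1), (0,0,2), (0,0,3), (0,0,4), (0,0,5), (0,0,6), (0,0,7), (0,0,8), (0,0,9), (0,0,10), (0,0,11) ...
Target (A=3, B=3, C=6) not in reachable set → no.

Answer: no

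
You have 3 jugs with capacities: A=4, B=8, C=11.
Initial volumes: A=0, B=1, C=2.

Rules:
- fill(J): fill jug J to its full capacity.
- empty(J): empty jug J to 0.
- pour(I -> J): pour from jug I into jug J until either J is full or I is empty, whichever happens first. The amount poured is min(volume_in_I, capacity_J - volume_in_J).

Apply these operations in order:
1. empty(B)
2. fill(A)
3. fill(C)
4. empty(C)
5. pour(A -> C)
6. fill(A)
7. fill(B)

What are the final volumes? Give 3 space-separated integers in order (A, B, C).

Answer: 4 8 4

Derivation:
Step 1: empty(B) -> (A=0 B=0 C=2)
Step 2: fill(A) -> (A=4 B=0 C=2)
Step 3: fill(C) -> (A=4 B=0 C=11)
Step 4: empty(C) -> (A=4 B=0 C=0)
Step 5: pour(A -> C) -> (A=0 B=0 C=4)
Step 6: fill(A) -> (A=4 B=0 C=4)
Step 7: fill(B) -> (A=4 B=8 C=4)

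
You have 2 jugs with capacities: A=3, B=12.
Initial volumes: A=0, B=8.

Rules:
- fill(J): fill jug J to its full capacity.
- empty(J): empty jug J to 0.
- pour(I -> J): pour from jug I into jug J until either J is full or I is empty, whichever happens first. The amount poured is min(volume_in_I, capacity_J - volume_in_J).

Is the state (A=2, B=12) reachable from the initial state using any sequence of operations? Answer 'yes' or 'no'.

Answer: yes

Derivation:
BFS from (A=0, B=8):
  1. fill(A) -> (A=3 B=8)
  2. pour(A -> B) -> (A=0 B=11)
  3. fill(A) -> (A=3 B=11)
  4. pour(A -> B) -> (A=2 B=12)
Target reached → yes.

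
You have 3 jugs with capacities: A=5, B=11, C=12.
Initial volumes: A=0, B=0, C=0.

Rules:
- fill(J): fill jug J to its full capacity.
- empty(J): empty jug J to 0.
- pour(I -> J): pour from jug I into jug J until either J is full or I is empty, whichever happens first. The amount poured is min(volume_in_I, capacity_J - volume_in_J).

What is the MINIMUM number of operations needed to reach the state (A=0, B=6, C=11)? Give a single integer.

Answer: 5

Derivation:
BFS from (A=0, B=0, C=0). One shortest path:
  1. fill(B) -> (A=0 B=11 C=0)
  2. pour(B -> C) -> (A=0 B=0 C=11)
  3. fill(B) -> (A=0 B=11 C=11)
  4. pour(B -> A) -> (A=5 B=6 C=11)
  5. empty(A) -> (A=0 B=6 C=11)
Reached target in 5 moves.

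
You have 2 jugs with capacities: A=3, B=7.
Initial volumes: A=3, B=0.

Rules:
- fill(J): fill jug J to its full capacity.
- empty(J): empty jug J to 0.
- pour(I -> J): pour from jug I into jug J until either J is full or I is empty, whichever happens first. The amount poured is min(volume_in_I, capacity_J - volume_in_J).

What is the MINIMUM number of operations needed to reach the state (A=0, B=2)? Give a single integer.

Answer: 7

Derivation:
BFS from (A=3, B=0). One shortest path:
  1. pour(A -> B) -> (A=0 B=3)
  2. fill(A) -> (A=3 B=3)
  3. pour(A -> B) -> (A=0 B=6)
  4. fill(A) -> (A=3 B=6)
  5. pour(A -> B) -> (A=2 B=7)
  6. empty(B) -> (A=2 B=0)
  7. pour(A -> B) -> (A=0 B=2)
Reached target in 7 moves.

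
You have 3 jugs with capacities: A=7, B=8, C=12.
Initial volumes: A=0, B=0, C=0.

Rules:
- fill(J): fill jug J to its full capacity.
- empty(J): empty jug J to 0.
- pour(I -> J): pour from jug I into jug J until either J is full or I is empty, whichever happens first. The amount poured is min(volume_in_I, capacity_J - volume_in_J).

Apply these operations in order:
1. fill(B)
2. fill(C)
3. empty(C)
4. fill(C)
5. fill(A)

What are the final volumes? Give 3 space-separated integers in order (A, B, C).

Answer: 7 8 12

Derivation:
Step 1: fill(B) -> (A=0 B=8 C=0)
Step 2: fill(C) -> (A=0 B=8 C=12)
Step 3: empty(C) -> (A=0 B=8 C=0)
Step 4: fill(C) -> (A=0 B=8 C=12)
Step 5: fill(A) -> (A=7 B=8 C=12)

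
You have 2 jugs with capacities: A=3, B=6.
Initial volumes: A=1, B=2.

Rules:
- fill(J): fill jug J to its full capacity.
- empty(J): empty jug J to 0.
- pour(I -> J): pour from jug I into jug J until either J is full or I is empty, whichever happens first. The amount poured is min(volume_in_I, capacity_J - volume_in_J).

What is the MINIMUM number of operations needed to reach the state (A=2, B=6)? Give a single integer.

Answer: 3

Derivation:
BFS from (A=1, B=2). One shortest path:
  1. empty(A) -> (A=0 B=2)
  2. pour(B -> A) -> (A=2 B=0)
  3. fill(B) -> (A=2 B=6)
Reached target in 3 moves.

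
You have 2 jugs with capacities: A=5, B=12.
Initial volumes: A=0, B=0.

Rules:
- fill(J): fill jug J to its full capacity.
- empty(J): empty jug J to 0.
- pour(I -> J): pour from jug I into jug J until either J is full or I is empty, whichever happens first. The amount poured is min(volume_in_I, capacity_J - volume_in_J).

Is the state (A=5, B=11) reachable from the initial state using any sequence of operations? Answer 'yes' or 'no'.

Answer: yes

Derivation:
BFS from (A=0, B=0):
  1. fill(B) -> (A=0 B=12)
  2. pour(B -> A) -> (A=5 B=7)
  3. empty(A) -> (A=0 B=7)
  4. pour(B -> A) -> (A=5 B=2)
  5. empty(A) -> (A=0 B=2)
  6. pour(B -> A) -> (A=2 B=0)
  7. fill(B) -> (A=2 B=12)
  8. pour(B -> A) -> (A=5 B=9)
  9. empty(A) -> (A=0 B=9)
  10. pour(B -> A) -> (A=5 B=4)
  11. empty(A) -> (A=0 B=4)
  12. pour(B -> A) -> (A=4 B=0)
  13. fill(B) -> (A=4 B=12)
  14. pour(B -> A) -> (A=5 B=11)
Target reached → yes.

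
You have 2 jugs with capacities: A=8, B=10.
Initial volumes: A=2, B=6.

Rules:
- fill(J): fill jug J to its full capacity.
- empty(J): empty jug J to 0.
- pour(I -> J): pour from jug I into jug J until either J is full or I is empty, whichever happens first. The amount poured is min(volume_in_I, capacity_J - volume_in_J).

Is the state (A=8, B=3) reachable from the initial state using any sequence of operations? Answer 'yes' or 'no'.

BFS explored all 19 reachable states.
Reachable set includes: (0,0), (0,2), (0,4), (0,6), (0,8), (0,10), (2,0), (2,6), (2,10), (4,0), (4,10), (6,0) ...
Target (A=8, B=3) not in reachable set → no.

Answer: no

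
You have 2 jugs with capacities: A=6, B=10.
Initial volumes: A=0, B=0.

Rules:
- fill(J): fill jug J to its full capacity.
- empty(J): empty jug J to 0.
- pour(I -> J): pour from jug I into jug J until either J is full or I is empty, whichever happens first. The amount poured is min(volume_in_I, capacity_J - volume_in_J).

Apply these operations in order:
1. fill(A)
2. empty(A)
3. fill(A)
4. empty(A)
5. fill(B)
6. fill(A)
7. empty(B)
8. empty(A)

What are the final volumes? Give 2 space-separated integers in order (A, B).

Answer: 0 0

Derivation:
Step 1: fill(A) -> (A=6 B=0)
Step 2: empty(A) -> (A=0 B=0)
Step 3: fill(A) -> (A=6 B=0)
Step 4: empty(A) -> (A=0 B=0)
Step 5: fill(B) -> (A=0 B=10)
Step 6: fill(A) -> (A=6 B=10)
Step 7: empty(B) -> (A=6 B=0)
Step 8: empty(A) -> (A=0 B=0)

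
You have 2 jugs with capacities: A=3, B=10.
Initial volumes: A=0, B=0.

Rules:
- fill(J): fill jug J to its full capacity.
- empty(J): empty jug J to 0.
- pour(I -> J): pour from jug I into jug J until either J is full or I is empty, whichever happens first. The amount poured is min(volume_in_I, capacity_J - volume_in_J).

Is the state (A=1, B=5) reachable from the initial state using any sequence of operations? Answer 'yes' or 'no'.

Answer: no

Derivation:
BFS explored all 26 reachable states.
Reachable set includes: (0,0), (0,1), (0,2), (0,3), (0,4), (0,5), (0,6), (0,7), (0,8), (0,9), (0,10), (1,0) ...
Target (A=1, B=5) not in reachable set → no.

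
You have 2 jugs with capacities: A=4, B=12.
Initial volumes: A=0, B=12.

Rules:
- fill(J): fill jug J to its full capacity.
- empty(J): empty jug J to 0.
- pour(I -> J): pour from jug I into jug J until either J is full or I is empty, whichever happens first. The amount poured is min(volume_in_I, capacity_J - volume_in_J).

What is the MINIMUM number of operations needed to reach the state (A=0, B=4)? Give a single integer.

Answer: 3

Derivation:
BFS from (A=0, B=12). One shortest path:
  1. fill(A) -> (A=4 B=12)
  2. empty(B) -> (A=4 B=0)
  3. pour(A -> B) -> (A=0 B=4)
Reached target in 3 moves.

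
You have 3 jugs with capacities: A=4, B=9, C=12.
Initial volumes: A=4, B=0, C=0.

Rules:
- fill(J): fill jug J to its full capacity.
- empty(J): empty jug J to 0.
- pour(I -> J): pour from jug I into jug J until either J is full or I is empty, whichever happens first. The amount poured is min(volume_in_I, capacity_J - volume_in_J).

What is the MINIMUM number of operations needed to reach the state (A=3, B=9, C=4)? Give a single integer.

BFS from (A=4, B=0, C=0). One shortest path:
  1. fill(C) -> (A=4 B=0 C=12)
  2. pour(A -> B) -> (A=0 B=4 C=12)
  3. pour(C -> A) -> (A=4 B=4 C=8)
  4. pour(A -> B) -> (A=0 B=8 C=8)
  5. pour(C -> A) -> (A=4 B=8 C=4)
  6. pour(A -> B) -> (A=3 B=9 C=4)
Reached target in 6 moves.

Answer: 6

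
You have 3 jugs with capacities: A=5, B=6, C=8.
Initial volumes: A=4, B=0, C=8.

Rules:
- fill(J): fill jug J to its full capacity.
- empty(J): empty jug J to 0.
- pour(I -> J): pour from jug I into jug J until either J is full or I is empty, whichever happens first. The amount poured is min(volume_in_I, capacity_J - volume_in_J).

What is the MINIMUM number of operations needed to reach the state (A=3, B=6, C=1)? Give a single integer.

BFS from (A=4, B=0, C=8). One shortest path:
  1. fill(B) -> (A=4 B=6 C=8)
  2. empty(C) -> (A=4 B=6 C=0)
  3. pour(B -> C) -> (A=4 B=0 C=6)
  4. pour(A -> B) -> (A=0 B=4 C=6)
  5. pour(C -> A) -> (A=5 B=4 C=1)
  6. pour(A -> B) -> (A=3 B=6 C=1)
Reached target in 6 moves.

Answer: 6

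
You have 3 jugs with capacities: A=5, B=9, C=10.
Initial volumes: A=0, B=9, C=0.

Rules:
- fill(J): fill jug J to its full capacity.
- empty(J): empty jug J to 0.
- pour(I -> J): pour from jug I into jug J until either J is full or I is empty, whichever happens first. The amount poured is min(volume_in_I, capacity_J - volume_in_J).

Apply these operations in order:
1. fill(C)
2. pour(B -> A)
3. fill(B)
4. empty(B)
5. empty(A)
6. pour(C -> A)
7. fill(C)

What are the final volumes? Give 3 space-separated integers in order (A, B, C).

Answer: 5 0 10

Derivation:
Step 1: fill(C) -> (A=0 B=9 C=10)
Step 2: pour(B -> A) -> (A=5 B=4 C=10)
Step 3: fill(B) -> (A=5 B=9 C=10)
Step 4: empty(B) -> (A=5 B=0 C=10)
Step 5: empty(A) -> (A=0 B=0 C=10)
Step 6: pour(C -> A) -> (A=5 B=0 C=5)
Step 7: fill(C) -> (A=5 B=0 C=10)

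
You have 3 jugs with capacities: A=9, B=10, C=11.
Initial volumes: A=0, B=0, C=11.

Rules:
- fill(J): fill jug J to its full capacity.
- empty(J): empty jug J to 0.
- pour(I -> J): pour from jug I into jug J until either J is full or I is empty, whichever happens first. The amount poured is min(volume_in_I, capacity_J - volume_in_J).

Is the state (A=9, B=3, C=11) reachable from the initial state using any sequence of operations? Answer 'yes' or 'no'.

BFS from (A=0, B=0, C=11):
  1. fill(B) -> (A=0 B=10 C=11)
  2. pour(B -> A) -> (A=9 B=1 C=11)
  3. empty(A) -> (A=0 B=1 C=11)
  4. pour(C -> A) -> (A=9 B=1 C=2)
  5. pour(C -> B) -> (A=9 B=3 C=0)
  6. fill(C) -> (A=9 B=3 C=11)
Target reached → yes.

Answer: yes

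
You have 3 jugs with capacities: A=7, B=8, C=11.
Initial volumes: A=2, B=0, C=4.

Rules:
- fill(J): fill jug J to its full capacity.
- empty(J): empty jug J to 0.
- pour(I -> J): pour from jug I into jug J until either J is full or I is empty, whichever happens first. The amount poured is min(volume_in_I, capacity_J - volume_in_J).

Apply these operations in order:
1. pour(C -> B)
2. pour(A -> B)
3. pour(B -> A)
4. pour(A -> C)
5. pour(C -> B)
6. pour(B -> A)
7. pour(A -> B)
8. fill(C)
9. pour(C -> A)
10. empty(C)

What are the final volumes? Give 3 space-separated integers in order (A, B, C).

Answer: 7 6 0

Derivation:
Step 1: pour(C -> B) -> (A=2 B=4 C=0)
Step 2: pour(A -> B) -> (A=0 B=6 C=0)
Step 3: pour(B -> A) -> (A=6 B=0 C=0)
Step 4: pour(A -> C) -> (A=0 B=0 C=6)
Step 5: pour(C -> B) -> (A=0 B=6 C=0)
Step 6: pour(B -> A) -> (A=6 B=0 C=0)
Step 7: pour(A -> B) -> (A=0 B=6 C=0)
Step 8: fill(C) -> (A=0 B=6 C=11)
Step 9: pour(C -> A) -> (A=7 B=6 C=4)
Step 10: empty(C) -> (A=7 B=6 C=0)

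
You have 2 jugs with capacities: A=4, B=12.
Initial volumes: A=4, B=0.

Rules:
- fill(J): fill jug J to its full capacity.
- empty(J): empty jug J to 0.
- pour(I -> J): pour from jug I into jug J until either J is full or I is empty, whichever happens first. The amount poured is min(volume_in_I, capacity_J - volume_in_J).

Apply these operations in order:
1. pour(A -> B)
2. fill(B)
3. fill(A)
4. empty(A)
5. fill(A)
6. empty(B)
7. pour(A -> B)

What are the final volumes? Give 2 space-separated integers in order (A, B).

Step 1: pour(A -> B) -> (A=0 B=4)
Step 2: fill(B) -> (A=0 B=12)
Step 3: fill(A) -> (A=4 B=12)
Step 4: empty(A) -> (A=0 B=12)
Step 5: fill(A) -> (A=4 B=12)
Step 6: empty(B) -> (A=4 B=0)
Step 7: pour(A -> B) -> (A=0 B=4)

Answer: 0 4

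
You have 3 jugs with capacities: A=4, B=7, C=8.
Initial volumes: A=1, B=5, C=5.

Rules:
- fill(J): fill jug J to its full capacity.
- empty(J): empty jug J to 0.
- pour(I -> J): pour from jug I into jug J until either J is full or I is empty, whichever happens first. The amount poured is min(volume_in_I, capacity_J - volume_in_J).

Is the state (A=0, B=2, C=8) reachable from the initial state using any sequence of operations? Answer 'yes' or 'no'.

BFS from (A=1, B=5, C=5):
  1. empty(A) -> (A=0 B=5 C=5)
  2. pour(B -> C) -> (A=0 B=2 C=8)
Target reached → yes.

Answer: yes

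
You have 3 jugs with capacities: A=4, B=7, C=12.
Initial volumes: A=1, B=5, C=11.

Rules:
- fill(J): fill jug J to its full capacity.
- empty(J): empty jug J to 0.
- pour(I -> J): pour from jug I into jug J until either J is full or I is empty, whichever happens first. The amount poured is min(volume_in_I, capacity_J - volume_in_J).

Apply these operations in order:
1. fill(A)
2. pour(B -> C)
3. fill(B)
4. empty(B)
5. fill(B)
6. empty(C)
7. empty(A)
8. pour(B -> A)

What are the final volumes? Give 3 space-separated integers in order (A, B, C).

Step 1: fill(A) -> (A=4 B=5 C=11)
Step 2: pour(B -> C) -> (A=4 B=4 C=12)
Step 3: fill(B) -> (A=4 B=7 C=12)
Step 4: empty(B) -> (A=4 B=0 C=12)
Step 5: fill(B) -> (A=4 B=7 C=12)
Step 6: empty(C) -> (A=4 B=7 C=0)
Step 7: empty(A) -> (A=0 B=7 C=0)
Step 8: pour(B -> A) -> (A=4 B=3 C=0)

Answer: 4 3 0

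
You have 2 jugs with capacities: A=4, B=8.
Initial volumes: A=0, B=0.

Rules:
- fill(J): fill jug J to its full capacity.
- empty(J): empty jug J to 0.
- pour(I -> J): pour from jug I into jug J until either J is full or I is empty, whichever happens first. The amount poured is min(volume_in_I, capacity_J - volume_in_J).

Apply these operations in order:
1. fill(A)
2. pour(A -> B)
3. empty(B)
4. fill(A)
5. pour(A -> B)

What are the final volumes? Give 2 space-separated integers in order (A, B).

Step 1: fill(A) -> (A=4 B=0)
Step 2: pour(A -> B) -> (A=0 B=4)
Step 3: empty(B) -> (A=0 B=0)
Step 4: fill(A) -> (A=4 B=0)
Step 5: pour(A -> B) -> (A=0 B=4)

Answer: 0 4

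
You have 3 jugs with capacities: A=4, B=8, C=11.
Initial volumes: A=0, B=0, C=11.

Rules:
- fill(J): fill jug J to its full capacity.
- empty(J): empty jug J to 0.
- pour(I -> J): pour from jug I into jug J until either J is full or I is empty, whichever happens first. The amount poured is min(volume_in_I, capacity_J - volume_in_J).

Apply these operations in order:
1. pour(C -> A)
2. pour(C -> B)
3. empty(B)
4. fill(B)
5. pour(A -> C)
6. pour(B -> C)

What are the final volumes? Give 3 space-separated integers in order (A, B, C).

Step 1: pour(C -> A) -> (A=4 B=0 C=7)
Step 2: pour(C -> B) -> (A=4 B=7 C=0)
Step 3: empty(B) -> (A=4 B=0 C=0)
Step 4: fill(B) -> (A=4 B=8 C=0)
Step 5: pour(A -> C) -> (A=0 B=8 C=4)
Step 6: pour(B -> C) -> (A=0 B=1 C=11)

Answer: 0 1 11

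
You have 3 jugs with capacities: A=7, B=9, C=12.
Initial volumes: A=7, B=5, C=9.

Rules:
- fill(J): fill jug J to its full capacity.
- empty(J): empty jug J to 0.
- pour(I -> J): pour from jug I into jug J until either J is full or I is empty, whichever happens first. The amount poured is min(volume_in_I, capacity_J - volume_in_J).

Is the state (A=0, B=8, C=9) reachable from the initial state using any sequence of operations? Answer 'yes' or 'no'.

Answer: yes

Derivation:
BFS from (A=7, B=5, C=9):
  1. pour(A -> C) -> (A=4 B=5 C=12)
  2. pour(C -> B) -> (A=4 B=9 C=8)
  3. empty(B) -> (A=4 B=0 C=8)
  4. pour(C -> B) -> (A=4 B=8 C=0)
  5. fill(C) -> (A=4 B=8 C=12)
  6. pour(C -> A) -> (A=7 B=8 C=9)
  7. empty(A) -> (A=0 B=8 C=9)
Target reached → yes.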